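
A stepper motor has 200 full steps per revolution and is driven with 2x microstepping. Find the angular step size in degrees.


step = 360/(200*2) = 360/400 = 0.9000

0.9000 degrees


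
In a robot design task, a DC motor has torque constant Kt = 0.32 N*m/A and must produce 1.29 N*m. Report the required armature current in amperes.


I = tau / Kt = 1.29/0.32 = 4.0312

4.0312 A


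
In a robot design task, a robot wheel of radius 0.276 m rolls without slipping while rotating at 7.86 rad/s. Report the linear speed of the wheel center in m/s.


v = omega * r = 7.86 * 0.276 = 2.1694

2.1694 m/s


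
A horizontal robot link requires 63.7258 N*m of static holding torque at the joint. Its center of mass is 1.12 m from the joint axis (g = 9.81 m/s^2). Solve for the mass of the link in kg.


m = tau / (g*L) = 63.7258 / (9.81 * 1.12) = 5.8000

5.8000 kg


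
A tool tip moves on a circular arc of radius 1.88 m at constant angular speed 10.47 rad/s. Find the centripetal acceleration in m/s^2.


a_c = omega^2 * r = 10.47^2 * 1.88 = 206.0873

206.0873 m/s^2


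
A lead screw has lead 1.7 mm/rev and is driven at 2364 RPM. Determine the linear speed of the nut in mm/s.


v = lead * (RPM/60) = 1.7*2364/60 = 66.9800

66.9800 mm/s


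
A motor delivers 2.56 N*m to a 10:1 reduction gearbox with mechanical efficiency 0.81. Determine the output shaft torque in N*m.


tau_out = tau_in * N * eta = 2.56 * 10 * 0.81 = 20.7360

20.7360 N*m


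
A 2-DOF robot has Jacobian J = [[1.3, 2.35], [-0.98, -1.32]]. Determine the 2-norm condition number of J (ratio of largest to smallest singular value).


JJ^T eigenvalues: trace(JJ^T) = 9.9153, det(JJ^T) = det(J)^2 = 0.34456900
s_max^2 = (9.9153 + sqrt(96.93489809))/2 = 9.88042610
s_min^2 = (9.9153 - sqrt(96.93489809))/2 = 0.03487390
kappa = s_max/s_min = sqrt(9.88042610/0.03487390) = 16.8321

16.8321


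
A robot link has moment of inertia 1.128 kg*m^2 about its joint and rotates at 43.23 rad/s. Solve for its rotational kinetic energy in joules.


KE = (1/2)*I*omega^2 = 0.5*1.128*43.23^2 = 1054.0218

1054.0218 J


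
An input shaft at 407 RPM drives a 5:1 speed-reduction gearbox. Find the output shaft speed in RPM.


omega_out = omega_in / N = 407 / 5 = 81.4000

81.4000 RPM


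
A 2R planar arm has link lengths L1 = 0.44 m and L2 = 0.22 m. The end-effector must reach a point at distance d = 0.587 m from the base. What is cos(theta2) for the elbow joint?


cos(th2) = (d^2 - L1^2 - L2^2)/(2*L1*L2) = (0.587^2 - 0.44^2 - 0.22^2)/(2*0.44*0.22) = 0.5298

0.5298


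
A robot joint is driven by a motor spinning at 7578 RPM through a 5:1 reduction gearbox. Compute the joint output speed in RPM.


omega_joint = omega_motor / N = 7578 / 5 = 1515.6000

1515.6000 RPM


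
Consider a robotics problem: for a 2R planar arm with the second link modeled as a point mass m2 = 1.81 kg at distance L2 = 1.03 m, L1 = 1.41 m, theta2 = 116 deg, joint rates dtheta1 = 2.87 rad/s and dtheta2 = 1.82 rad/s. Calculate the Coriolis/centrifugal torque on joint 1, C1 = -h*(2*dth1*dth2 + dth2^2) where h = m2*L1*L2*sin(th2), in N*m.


h = m2*L1*L2*sin(th2) = 1.81*1.41*1.03*sin(116 deg) = 2.362627
C1 = -h*(2*2.87*1.82 + 1.82^2) = -2.362627*13.7592 = -32.5079

-32.5079 N*m


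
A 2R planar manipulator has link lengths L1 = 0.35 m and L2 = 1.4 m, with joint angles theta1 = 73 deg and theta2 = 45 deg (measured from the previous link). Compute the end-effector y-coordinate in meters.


y = L1*sin(th1) + L2*sin(th1+th2) = 0.35*sin(73 deg) + 1.4*sin(118 deg) = 1.5708

1.5708 m


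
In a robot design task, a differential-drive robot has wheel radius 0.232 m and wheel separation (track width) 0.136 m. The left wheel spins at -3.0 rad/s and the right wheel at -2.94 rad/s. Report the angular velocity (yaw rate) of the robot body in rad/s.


omega = r*(wR - wL)/L = 0.232*(-2.94 - (-3.0))/0.136 = 0.1024

0.1024 rad/s


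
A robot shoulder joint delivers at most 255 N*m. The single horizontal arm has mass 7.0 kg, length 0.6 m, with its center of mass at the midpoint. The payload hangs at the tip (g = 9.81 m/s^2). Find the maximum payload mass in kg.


tau_arm = m_arm*g*(L/2) = 7.0*9.81*0.6/2 = 20.6010 N*m
tau_payload = tau_max - tau_arm = 255 - 20.6010 = 234.3990
m_payload = tau_payload / (g*L) = 234.3990 / (9.81*0.6) = 39.8231

39.8231 kg


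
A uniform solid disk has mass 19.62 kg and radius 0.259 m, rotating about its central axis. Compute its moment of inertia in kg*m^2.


I = (1/2)*m*R^2 = 0.5*19.62*0.259^2 = 0.6581

0.6581 kg*m^2


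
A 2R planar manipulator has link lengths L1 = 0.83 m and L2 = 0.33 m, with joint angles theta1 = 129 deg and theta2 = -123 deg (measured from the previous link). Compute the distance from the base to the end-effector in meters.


x = L1*cos(th1) + L2*cos(th1+th2) = -0.194144
y = L1*sin(th1) + L2*sin(th1+th2) = 0.679526
d = sqrt(x^2 + y^2) = sqrt(0.037692 + 0.461756) = 0.7067

0.7067 m


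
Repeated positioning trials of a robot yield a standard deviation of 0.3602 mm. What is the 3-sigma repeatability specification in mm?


repeatability = 3*sigma = 3*0.3602 = 1.0806

1.0806 mm


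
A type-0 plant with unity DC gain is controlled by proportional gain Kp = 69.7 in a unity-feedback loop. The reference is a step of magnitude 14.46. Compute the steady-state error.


e_ss = R/(1 + Kp) = 14.46/(1 + 69.7) = 14.46/70.7000 = 0.2045

0.2045


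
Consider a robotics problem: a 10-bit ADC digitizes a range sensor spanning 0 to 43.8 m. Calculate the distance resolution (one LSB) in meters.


res = range / 2^n = 43.8/2^10 = 43.8/1024 = 0.0428

0.0428 m


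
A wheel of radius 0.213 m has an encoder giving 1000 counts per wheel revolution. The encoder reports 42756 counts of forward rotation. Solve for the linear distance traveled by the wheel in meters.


revs = 42756/1000 = 42.756000
d = revs * 2*pi*r = 42.756000 * 2*pi*0.213 = 57.2211

57.2211 m


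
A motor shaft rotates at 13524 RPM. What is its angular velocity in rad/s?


omega = 13524 * 2*pi/60 = 1416.2300

1416.2300 rad/s


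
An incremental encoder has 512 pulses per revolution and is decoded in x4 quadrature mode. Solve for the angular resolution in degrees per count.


resolution = 360 / (PPR * 4) = 360 / 2048 = 0.1758

0.1758 degrees


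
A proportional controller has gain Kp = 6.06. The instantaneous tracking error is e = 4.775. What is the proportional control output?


u_P = Kp * e = 6.06 * 4.775 = 28.9365

28.9365


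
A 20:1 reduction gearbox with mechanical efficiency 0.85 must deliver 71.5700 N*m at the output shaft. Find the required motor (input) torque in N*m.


tau_in = tau_out / (N * eta) = 71.5700 / (20 * 0.85) = 4.2100

4.2100 N*m


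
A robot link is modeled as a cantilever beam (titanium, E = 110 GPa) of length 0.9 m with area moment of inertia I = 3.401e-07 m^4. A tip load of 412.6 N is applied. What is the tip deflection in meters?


delta = F*L^3/(3*E*I) = 412.6*0.9^3/(3*1.100e+11*3.401e-07)
      = 300.7854/112233 = 0.0027

0.0027 m


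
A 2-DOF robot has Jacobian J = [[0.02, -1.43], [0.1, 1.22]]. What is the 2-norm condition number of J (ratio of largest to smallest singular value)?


JJ^T eigenvalues: trace(JJ^T) = 3.5437, det(JJ^T) = det(J)^2 = 0.02802276
s_max^2 = (3.5437 + sqrt(12.44571865))/2 = 3.53577451
s_min^2 = (3.5437 - sqrt(12.44571865))/2 = 0.00792549
kappa = s_max/s_min = sqrt(3.53577451/0.00792549) = 21.1217

21.1217


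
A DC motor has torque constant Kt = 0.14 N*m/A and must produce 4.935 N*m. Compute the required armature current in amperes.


I = tau / Kt = 4.935/0.14 = 35.2500

35.2500 A


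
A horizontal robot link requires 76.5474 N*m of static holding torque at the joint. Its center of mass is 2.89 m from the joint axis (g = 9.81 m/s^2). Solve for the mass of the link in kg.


m = tau / (g*L) = 76.5474 / (9.81 * 2.89) = 2.7000

2.7000 kg


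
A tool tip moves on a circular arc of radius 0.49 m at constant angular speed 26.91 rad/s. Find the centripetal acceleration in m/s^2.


a_c = omega^2 * r = 26.91^2 * 0.49 = 354.8326

354.8326 m/s^2


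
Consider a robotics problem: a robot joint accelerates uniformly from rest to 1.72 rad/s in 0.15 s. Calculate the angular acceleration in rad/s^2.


alpha = delta_omega / t = 1.72 / 0.15 = 11.4667

11.4667 rad/s^2


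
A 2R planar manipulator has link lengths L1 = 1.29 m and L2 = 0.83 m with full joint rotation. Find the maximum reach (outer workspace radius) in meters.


r_max = L1 + L2 = 1.29 + 0.83 = 2.1200

2.1200 m


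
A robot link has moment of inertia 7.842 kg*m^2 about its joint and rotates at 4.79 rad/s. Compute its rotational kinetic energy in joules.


KE = (1/2)*I*omega^2 = 0.5*7.842*4.79^2 = 89.9638

89.9638 J


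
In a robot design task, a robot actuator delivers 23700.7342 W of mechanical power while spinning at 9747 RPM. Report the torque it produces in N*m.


omega = 9747 * 2*pi/60 = 1020.703453 rad/s
tau = P / omega = 23700.7342 / 1020.703453 = 23.2200

23.2200 N*m


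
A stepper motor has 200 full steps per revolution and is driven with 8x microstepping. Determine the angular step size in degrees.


step = 360/(200*8) = 360/1600 = 0.2250

0.2250 degrees


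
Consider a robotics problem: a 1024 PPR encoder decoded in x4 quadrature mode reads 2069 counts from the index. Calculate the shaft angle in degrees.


angle = counts * 360 / (PPR*4) = 2069 * 360 / 4096 = 181.8457

181.8457 degrees


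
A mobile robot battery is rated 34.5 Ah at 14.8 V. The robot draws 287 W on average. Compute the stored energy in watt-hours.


E = capacity * V = 34.5*14.8 = 510.6000

510.6000 Wh


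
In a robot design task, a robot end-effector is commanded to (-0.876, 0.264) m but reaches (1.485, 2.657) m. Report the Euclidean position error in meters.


dx = 1.485 - (-0.876) = 2.3610, dy = 2.657 - (0.264) = 2.3930
err = sqrt(5.574321 + 5.726449) = 3.3617

3.3617 m


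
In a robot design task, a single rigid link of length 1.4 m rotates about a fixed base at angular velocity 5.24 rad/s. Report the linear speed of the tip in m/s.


v = L*omega = 1.4 * 5.24 = 7.3360

7.3360 m/s


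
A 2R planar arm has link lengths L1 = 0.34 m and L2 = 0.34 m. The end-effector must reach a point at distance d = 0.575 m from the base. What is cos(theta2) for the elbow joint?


cos(th2) = (d^2 - L1^2 - L2^2)/(2*L1*L2) = (0.575^2 - 0.34^2 - 0.34^2)/(2*0.34*0.34) = 0.4300

0.4300


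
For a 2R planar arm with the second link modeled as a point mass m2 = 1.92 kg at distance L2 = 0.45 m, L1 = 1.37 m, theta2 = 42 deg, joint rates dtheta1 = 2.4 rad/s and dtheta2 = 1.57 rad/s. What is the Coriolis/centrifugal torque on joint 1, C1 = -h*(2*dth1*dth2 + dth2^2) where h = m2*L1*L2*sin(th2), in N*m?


h = m2*L1*L2*sin(th2) = 1.92*1.37*0.45*sin(42 deg) = 0.792037
C1 = -h*(2*2.4*1.57 + 1.57^2) = -0.792037*10.0009 = -7.9211

-7.9211 N*m


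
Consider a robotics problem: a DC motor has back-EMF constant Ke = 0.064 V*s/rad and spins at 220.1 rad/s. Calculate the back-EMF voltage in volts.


V_emf = Ke * omega = 0.064*220.1 = 14.0864

14.0864 V


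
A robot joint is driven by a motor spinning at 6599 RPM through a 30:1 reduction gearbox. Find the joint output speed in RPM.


omega_joint = omega_motor / N = 6599 / 30 = 219.9667

219.9667 RPM


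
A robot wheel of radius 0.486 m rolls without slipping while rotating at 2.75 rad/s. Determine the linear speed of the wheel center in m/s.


v = omega * r = 2.75 * 0.486 = 1.3365

1.3365 m/s


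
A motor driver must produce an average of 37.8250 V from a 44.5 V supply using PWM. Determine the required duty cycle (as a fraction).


D = V_avg/V_supply = 37.8250/44.5 = 0.8500

0.8500


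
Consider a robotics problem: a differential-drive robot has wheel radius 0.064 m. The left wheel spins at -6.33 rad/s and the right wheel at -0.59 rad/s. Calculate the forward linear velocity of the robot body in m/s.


v = r*(wR + wL)/2 = 0.064*(-0.59 + -6.33)/2 = -0.2214

-0.2214 m/s


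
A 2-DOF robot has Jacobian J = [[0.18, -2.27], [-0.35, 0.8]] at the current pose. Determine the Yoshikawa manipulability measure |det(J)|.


det(J) = 0.18*0.8 - (-2.27)*(-0.35) = -0.6505
|det(J)| = 0.6505

0.6505


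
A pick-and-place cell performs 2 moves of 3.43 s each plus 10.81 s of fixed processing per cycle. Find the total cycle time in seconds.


T = 2*3.43 + 10.81 = 17.6700

17.6700 s


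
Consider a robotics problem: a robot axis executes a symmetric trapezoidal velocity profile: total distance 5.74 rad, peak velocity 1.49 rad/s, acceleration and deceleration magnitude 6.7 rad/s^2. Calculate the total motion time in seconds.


t_acc = v/a = 1.49/6.7 = 0.222388 s
d_acc = v^2/(2a) = 0.165679 rad (each ramp)
d_cruise = 5.74 - 2*0.165679 = 5.408642 rad
t_cruise = 5.408642/1.49 = 3.629961 s
t_total = 2*0.222388 + 3.629961 = 4.0747

4.0747 s


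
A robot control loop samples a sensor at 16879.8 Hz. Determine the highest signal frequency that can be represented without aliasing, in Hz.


f_max = f_s/2 = 16879.8/2 = 8439.9000

8439.9000 Hz


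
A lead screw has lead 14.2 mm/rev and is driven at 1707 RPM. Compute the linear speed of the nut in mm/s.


v = lead * (RPM/60) = 14.2*1707/60 = 403.9900

403.9900 mm/s


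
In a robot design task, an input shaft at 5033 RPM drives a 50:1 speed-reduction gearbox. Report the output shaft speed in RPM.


omega_out = omega_in / N = 5033 / 50 = 100.6600

100.6600 RPM


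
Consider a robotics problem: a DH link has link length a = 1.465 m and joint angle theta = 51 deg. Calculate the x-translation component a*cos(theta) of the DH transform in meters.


a*cos(theta) = 1.465*cos(51 deg) = 0.9220

0.9220 m


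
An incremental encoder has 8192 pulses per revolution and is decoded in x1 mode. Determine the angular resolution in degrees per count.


resolution = 360 / (PPR * 1) = 360 / 8192 = 0.0439

0.0439 degrees


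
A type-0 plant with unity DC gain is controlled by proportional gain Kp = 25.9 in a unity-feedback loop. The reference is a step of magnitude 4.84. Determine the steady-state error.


e_ss = R/(1 + Kp) = 4.84/(1 + 25.9) = 4.84/26.9000 = 0.1799

0.1799


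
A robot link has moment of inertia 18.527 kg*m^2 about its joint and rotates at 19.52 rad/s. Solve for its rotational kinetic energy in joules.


KE = (1/2)*I*omega^2 = 0.5*18.527*19.52^2 = 3529.6751

3529.6751 J


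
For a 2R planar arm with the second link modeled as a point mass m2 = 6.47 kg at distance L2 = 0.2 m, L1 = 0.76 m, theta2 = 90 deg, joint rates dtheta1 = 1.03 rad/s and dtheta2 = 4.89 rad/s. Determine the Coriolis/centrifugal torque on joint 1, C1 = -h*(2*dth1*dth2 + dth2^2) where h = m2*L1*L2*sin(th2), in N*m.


h = m2*L1*L2*sin(th2) = 6.47*0.76*0.2*sin(90 deg) = 0.983440
C1 = -h*(2*1.03*4.89 + 4.89^2) = -0.983440*33.9855 = -33.4227

-33.4227 N*m


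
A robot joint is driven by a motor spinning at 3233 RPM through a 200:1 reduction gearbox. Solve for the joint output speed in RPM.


omega_joint = omega_motor / N = 3233 / 200 = 16.1650

16.1650 RPM


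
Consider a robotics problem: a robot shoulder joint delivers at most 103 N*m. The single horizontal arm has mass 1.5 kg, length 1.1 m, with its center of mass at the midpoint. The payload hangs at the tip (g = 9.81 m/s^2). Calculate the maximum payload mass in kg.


tau_arm = m_arm*g*(L/2) = 1.5*9.81*1.1/2 = 8.0933 N*m
tau_payload = tau_max - tau_arm = 103 - 8.0933 = 94.9067
m_payload = tau_payload / (g*L) = 94.9067 / (9.81*1.1) = 8.7950

8.7950 kg


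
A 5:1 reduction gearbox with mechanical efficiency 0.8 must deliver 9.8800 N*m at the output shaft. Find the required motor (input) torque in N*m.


tau_in = tau_out / (N * eta) = 9.8800 / (5 * 0.8) = 2.4700

2.4700 N*m


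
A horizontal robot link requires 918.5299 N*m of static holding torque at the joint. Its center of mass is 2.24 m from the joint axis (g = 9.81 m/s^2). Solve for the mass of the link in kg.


m = tau / (g*L) = 918.5299 / (9.81 * 2.24) = 41.8000

41.8000 kg


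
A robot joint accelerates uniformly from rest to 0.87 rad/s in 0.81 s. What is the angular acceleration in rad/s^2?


alpha = delta_omega / t = 0.87 / 0.81 = 1.0741

1.0741 rad/s^2


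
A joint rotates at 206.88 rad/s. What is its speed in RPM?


RPM = 206.88 * 60/(2*pi) = 1975.5585

1975.5585 RPM


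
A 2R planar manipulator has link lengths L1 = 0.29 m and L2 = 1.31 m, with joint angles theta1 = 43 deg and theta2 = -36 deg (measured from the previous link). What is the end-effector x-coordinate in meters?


x = L1*cos(th1) + L2*cos(th1+th2) = 0.29*cos(43 deg) + 1.31*cos(7 deg) = 1.5123

1.5123 m


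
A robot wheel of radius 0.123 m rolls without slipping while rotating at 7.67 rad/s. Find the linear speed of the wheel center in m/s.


v = omega * r = 7.67 * 0.123 = 0.9434

0.9434 m/s


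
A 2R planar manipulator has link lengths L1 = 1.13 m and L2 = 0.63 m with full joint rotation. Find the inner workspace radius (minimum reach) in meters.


r_min = |L1 - L2| = |1.13 - 0.63| = 0.5000

0.5000 m


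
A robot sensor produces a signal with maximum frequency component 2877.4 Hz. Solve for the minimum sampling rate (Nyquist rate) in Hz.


f_s,min = 2*f_max = 2*2877.4 = 5754.8000

5754.8000 Hz


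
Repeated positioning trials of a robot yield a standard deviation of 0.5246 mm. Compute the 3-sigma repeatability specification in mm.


repeatability = 3*sigma = 3*0.5246 = 1.5738

1.5738 mm


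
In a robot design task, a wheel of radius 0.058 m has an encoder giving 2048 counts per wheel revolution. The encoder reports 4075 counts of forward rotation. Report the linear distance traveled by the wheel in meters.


revs = 4075/2048 = 1.989746
d = revs * 2*pi*r = 1.989746 * 2*pi*0.058 = 0.7251

0.7251 m


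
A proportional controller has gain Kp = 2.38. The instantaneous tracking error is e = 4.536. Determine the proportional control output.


u_P = Kp * e = 2.38 * 4.536 = 10.7957

10.7957


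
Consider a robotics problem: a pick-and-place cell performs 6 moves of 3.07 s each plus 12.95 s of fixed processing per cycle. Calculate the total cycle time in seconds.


T = 6*3.07 + 12.95 = 31.3700

31.3700 s


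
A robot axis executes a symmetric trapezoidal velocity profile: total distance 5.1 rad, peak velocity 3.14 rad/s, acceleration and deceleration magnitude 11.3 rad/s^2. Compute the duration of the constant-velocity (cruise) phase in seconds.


t_acc = v/a = 0.277876 s, d_acc = v^2/(2a) = 0.436265 rad each
d_cruise = 5.1 - 2*0.436265 = 4.227470 rad
t_cruise = d_cruise/v = 4.227470/3.14 = 1.3463

1.3463 s


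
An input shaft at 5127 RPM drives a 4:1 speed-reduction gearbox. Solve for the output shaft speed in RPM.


omega_out = omega_in / N = 5127 / 4 = 1281.7500

1281.7500 RPM


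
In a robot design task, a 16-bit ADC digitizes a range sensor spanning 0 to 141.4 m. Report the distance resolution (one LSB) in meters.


res = range / 2^n = 141.4/2^16 = 141.4/65536 = 0.0022

0.0022 m


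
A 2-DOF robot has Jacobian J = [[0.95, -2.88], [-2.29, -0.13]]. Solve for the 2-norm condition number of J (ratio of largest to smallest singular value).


JJ^T eigenvalues: trace(JJ^T) = 14.4579, det(JJ^T) = det(J)^2 = 45.14092969
s_max^2 = (14.4579 + sqrt(28.46715365))/2 = 9.89668095
s_min^2 = (14.4579 - sqrt(28.46715365))/2 = 4.56121905
kappa = s_max/s_min = sqrt(9.89668095/4.56121905) = 1.4730

1.4730


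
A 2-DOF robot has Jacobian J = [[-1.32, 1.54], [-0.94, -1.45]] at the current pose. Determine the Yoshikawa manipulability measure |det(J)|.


det(J) = -1.32*-1.45 - (1.54)*(-0.94) = 3.3616
|det(J)| = 3.3616

3.3616


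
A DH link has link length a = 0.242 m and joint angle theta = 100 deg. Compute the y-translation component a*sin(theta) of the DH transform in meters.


a*sin(theta) = 0.242*sin(100 deg) = 0.2383

0.2383 m


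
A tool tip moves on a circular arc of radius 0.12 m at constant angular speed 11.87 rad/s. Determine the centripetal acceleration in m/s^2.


a_c = omega^2 * r = 11.87^2 * 0.12 = 16.9076

16.9076 m/s^2


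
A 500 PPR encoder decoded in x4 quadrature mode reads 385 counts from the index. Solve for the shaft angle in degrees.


angle = counts * 360 / (PPR*4) = 385 * 360 / 2000 = 69.3000

69.3000 degrees


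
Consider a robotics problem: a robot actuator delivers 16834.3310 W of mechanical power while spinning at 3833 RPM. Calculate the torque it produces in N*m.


omega = 3833 * 2*pi/60 = 401.390821 rad/s
tau = P / omega = 16834.3310 / 401.390821 = 41.9400

41.9400 N*m


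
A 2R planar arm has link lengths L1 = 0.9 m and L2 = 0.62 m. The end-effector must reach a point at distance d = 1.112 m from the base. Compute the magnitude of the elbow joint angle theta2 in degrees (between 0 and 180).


cos(th2) = (d^2 - L1^2 - L2^2)/(2*L1*L2) = (1.112^2 - 0.9^2 - 0.62^2)/(2*0.9*0.62) = 0.03776344
th2 = acos(0.03776344) = 87.8358 deg

87.8358 degrees


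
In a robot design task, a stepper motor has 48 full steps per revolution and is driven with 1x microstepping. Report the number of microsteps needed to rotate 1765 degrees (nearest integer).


step_size = 360/(48*1) = 360/48 = 7.500000 deg
n = 1765/(360/48) = 1765*48/360 = 235.3333 -> 235

235 steps


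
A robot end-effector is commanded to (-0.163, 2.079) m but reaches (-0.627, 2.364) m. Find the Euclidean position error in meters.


dx = -0.627 - (-0.163) = -0.4640, dy = 2.364 - (2.079) = 0.2850
err = sqrt(0.215296 + 0.081225) = 0.5445

0.5445 m


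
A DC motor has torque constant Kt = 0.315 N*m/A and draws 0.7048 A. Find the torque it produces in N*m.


tau = Kt * I = 0.315*0.7048 = 0.2220

0.2220 N*m


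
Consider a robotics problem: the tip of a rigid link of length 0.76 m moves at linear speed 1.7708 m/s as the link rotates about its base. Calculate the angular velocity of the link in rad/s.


omega = v / L = 1.7708 / 0.76 = 2.3300

2.3300 rad/s


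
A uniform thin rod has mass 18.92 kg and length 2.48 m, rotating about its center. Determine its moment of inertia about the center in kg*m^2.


I = (1/12)*m*L^2 = (1/12)*18.92*2.48^2 = 9.6971

9.6971 kg*m^2


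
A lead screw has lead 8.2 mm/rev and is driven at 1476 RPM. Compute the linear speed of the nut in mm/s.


v = lead * (RPM/60) = 8.2*1476/60 = 201.7200

201.7200 mm/s


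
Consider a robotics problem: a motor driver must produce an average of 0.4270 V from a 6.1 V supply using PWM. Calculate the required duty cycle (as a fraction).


D = V_avg/V_supply = 0.4270/6.1 = 0.0700

0.0700


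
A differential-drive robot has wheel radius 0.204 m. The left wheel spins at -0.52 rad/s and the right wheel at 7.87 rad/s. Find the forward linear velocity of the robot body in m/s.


v = r*(wR + wL)/2 = 0.204*(7.87 + -0.52)/2 = 0.7497

0.7497 m/s


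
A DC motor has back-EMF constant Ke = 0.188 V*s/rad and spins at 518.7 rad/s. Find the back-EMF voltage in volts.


V_emf = Ke * omega = 0.188*518.7 = 97.5156

97.5156 V


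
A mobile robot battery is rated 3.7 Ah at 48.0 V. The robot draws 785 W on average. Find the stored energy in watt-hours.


E = capacity * V = 3.7*48.0 = 177.6000

177.6000 Wh


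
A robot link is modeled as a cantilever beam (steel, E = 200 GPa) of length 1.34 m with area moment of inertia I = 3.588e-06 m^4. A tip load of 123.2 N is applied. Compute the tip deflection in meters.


delta = F*L^3/(3*E*I) = 123.2*1.34^3/(3*2.000e+11*3.588e-06)
      = 296.4320128/2152800 = 1.3770e-04

1.3770e-04 m


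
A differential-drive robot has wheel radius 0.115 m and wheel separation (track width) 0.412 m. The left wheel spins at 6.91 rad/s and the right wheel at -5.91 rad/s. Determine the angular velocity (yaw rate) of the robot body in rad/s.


omega = r*(wR - wL)/L = 0.115*(-5.91 - (6.91))/0.412 = -3.5784

-3.5784 rad/s


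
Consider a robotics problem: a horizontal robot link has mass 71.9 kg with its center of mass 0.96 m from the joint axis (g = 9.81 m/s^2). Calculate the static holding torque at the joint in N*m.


tau = m*g*L = 71.9 * 9.81 * 0.96 = 677.1254

677.1254 N*m


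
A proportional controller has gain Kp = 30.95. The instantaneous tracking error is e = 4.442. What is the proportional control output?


u_P = Kp * e = 30.95 * 4.442 = 137.4799

137.4799


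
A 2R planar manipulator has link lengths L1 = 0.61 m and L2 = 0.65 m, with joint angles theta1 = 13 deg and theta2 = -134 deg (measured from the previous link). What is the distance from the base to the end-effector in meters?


x = L1*cos(th1) + L2*cos(th1+th2) = 0.259591
y = L1*sin(th1) + L2*sin(th1+th2) = -0.419939
d = sqrt(x^2 + y^2) = sqrt(0.067387 + 0.176349) = 0.4937

0.4937 m


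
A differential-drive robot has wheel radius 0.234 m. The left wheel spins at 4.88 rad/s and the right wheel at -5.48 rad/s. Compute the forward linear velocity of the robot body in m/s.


v = r*(wR + wL)/2 = 0.234*(-5.48 + 4.88)/2 = -0.0702

-0.0702 m/s


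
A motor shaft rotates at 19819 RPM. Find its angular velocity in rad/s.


omega = 19819 * 2*pi/60 = 2075.4408

2075.4408 rad/s


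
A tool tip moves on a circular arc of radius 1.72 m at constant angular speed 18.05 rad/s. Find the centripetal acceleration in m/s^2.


a_c = omega^2 * r = 18.05^2 * 1.72 = 560.3803

560.3803 m/s^2


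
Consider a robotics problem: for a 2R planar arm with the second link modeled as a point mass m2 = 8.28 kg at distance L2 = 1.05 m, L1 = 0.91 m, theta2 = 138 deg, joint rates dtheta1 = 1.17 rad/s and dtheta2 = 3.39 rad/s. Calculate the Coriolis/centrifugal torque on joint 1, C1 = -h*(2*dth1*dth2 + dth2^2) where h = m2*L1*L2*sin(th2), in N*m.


h = m2*L1*L2*sin(th2) = 8.28*0.91*1.05*sin(138 deg) = 5.293854
C1 = -h*(2*1.17*3.39 + 3.39^2) = -5.293854*19.4247 = -102.8315

-102.8315 N*m


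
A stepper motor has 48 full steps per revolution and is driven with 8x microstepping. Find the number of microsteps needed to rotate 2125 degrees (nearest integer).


step_size = 360/(48*8) = 360/384 = 0.937500 deg
n = 2125/(360/384) = 2125*384/360 = 2266.6667 -> 2267

2267 steps


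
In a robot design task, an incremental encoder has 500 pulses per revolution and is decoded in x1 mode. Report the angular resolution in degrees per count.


resolution = 360 / (PPR * 1) = 360 / 500 = 0.7200

0.7200 degrees


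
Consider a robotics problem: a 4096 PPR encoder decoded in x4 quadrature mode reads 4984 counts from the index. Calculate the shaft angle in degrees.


angle = counts * 360 / (PPR*4) = 4984 * 360 / 16384 = 109.5117

109.5117 degrees


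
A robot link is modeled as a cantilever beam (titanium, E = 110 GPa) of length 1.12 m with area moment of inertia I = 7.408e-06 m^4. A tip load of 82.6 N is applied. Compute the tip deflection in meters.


delta = F*L^3/(3*E*I) = 82.6*1.12^3/(3*1.100e+11*7.408e-06)
      = 116.0470528/2444640 = 4.7470e-05

4.7470e-05 m


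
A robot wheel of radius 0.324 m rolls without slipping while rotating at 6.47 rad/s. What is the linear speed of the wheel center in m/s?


v = omega * r = 6.47 * 0.324 = 2.0963

2.0963 m/s


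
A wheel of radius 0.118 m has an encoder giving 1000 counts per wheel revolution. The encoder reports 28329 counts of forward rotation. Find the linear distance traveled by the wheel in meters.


revs = 28329/1000 = 28.329000
d = revs * 2*pi*r = 28.329000 * 2*pi*0.118 = 21.0036

21.0036 m


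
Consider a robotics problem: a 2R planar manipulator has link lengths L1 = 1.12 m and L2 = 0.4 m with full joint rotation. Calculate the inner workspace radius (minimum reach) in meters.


r_min = |L1 - L2| = |1.12 - 0.4| = 0.7200

0.7200 m


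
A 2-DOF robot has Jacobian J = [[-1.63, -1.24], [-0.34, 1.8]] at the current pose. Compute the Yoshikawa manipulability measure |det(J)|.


det(J) = -1.63*1.8 - (-1.24)*(-0.34) = -3.3556
|det(J)| = 3.3556

3.3556


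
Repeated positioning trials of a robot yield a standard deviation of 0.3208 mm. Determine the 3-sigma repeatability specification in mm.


repeatability = 3*sigma = 3*0.3208 = 0.9624

0.9624 mm


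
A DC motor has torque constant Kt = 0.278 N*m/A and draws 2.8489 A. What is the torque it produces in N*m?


tau = Kt * I = 0.278*2.8489 = 0.7920

0.7920 N*m


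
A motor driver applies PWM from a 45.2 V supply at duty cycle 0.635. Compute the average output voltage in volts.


V_avg = V_supply * D = 45.2*0.635 = 28.7020

28.7020 V


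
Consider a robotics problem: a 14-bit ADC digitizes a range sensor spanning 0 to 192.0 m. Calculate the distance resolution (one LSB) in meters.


res = range / 2^n = 192.0/2^14 = 192.0/16384 = 0.0117

0.0117 m


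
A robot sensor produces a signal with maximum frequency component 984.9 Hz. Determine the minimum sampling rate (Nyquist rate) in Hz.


f_s,min = 2*f_max = 2*984.9 = 1969.8000

1969.8000 Hz


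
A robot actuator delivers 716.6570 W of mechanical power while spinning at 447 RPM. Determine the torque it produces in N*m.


omega = 447 * 2*pi/60 = 46.809731 rad/s
tau = P / omega = 716.6570 / 46.809731 = 15.3100

15.3100 N*m


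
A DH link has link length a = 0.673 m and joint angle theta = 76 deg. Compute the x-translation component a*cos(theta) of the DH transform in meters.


a*cos(theta) = 0.673*cos(76 deg) = 0.1628

0.1628 m


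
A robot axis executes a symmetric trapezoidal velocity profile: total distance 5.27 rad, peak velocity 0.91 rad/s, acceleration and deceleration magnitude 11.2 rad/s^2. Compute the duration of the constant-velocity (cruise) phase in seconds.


t_acc = v/a = 0.081250 s, d_acc = v^2/(2a) = 0.036969 rad each
d_cruise = 5.27 - 2*0.036969 = 5.196062 rad
t_cruise = d_cruise/v = 5.196062/0.91 = 5.7100

5.7100 s


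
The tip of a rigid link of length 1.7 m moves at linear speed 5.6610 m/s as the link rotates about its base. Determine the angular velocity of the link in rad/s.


omega = v / L = 5.6610 / 1.7 = 3.3300

3.3300 rad/s


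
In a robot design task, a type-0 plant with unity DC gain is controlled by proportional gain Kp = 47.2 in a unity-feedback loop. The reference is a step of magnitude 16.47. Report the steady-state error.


e_ss = R/(1 + Kp) = 16.47/(1 + 47.2) = 16.47/48.2000 = 0.3417

0.3417


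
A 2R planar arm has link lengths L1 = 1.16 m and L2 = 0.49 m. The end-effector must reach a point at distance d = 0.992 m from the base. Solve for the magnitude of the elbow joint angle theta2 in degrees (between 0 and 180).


cos(th2) = (d^2 - L1^2 - L2^2)/(2*L1*L2) = (0.992^2 - 1.16^2 - 0.49^2)/(2*1.16*0.49) = -0.52923645
th2 = acos(-0.52923645) = 121.9539 deg

121.9539 degrees


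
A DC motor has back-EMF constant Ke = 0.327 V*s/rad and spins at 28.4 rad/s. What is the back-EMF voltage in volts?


V_emf = Ke * omega = 0.327*28.4 = 9.2868

9.2868 V


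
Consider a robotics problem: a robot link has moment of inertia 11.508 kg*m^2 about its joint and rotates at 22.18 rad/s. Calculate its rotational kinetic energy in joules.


KE = (1/2)*I*omega^2 = 0.5*11.508*22.18^2 = 2830.6941

2830.6941 J


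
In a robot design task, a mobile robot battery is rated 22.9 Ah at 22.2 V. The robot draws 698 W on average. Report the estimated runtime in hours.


E = 22.9*22.2 = 508.3800 Wh
t = E/P = 508.3800/698 = 0.7283

0.7283 hours


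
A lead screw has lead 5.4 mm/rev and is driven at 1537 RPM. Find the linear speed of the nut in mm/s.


v = lead * (RPM/60) = 5.4*1537/60 = 138.3300

138.3300 mm/s


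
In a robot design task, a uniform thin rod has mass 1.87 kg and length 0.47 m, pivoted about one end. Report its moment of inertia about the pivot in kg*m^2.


I = (1/3)*m*L^2 = (1/3)*1.87*0.47^2 = 0.1377

0.1377 kg*m^2


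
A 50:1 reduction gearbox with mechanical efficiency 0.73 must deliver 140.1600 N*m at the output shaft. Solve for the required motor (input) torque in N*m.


tau_in = tau_out / (N * eta) = 140.1600 / (50 * 0.73) = 3.8400

3.8400 N*m


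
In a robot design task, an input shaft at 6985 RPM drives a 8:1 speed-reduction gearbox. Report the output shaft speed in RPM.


omega_out = omega_in / N = 6985 / 8 = 873.1250

873.1250 RPM


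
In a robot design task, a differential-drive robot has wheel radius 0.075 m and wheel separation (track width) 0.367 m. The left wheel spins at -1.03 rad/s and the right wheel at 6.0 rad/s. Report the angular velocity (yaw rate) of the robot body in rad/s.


omega = r*(wR - wL)/L = 0.075*(6.0 - (-1.03))/0.367 = 1.4366

1.4366 rad/s


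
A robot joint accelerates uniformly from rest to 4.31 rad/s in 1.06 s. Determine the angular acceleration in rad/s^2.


alpha = delta_omega / t = 4.31 / 1.06 = 4.0660

4.0660 rad/s^2


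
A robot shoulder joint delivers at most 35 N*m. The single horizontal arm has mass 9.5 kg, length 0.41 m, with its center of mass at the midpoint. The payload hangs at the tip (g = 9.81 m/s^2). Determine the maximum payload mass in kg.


tau_arm = m_arm*g*(L/2) = 9.5*9.81*0.41/2 = 19.1050 N*m
tau_payload = tau_max - tau_arm = 35 - 19.1050 = 15.8950
m_payload = tau_payload / (g*L) = 15.8950 / (9.81*0.41) = 3.9519

3.9519 kg


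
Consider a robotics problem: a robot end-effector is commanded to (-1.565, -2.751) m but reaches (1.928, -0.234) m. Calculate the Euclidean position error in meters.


dx = 1.928 - (-1.565) = 3.4930, dy = -0.234 - (-2.751) = 2.5170
err = sqrt(12.201049 + 6.335289) = 4.3054

4.3054 m


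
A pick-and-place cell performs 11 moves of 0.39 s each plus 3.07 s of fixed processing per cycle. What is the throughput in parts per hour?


T_cycle = 11*0.39 + 3.07 = 7.3600 s
rate = 3600/T = 489.1304

489.1304 parts/hour


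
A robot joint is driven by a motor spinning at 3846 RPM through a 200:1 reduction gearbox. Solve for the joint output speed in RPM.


omega_joint = omega_motor / N = 3846 / 200 = 19.2300

19.2300 RPM


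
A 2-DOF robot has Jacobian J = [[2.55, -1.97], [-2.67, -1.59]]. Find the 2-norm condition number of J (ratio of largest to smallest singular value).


JJ^T eigenvalues: trace(JJ^T) = 20.0404, det(JJ^T) = det(J)^2 = 86.75804736
s_max^2 = (20.0404 + sqrt(54.58544272))/2 = 13.71429809
s_min^2 = (20.0404 - sqrt(54.58544272))/2 = 6.32610191
kappa = s_max/s_min = sqrt(13.71429809/6.32610191) = 1.4724

1.4724


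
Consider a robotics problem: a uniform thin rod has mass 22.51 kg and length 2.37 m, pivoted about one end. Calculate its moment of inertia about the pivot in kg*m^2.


I = (1/3)*m*L^2 = (1/3)*22.51*2.37^2 = 42.1455

42.1455 kg*m^2


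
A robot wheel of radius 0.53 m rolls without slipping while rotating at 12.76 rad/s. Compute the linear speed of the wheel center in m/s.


v = omega * r = 12.76 * 0.53 = 6.7628

6.7628 m/s


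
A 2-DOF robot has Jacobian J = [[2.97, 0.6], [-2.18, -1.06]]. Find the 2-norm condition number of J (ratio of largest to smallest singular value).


JJ^T eigenvalues: trace(JJ^T) = 15.0569, det(JJ^T) = det(J)^2 = 3.38633604
s_max^2 = (15.0569 + sqrt(213.16489345))/2 = 14.82853379
s_min^2 = (15.0569 - sqrt(213.16489345))/2 = 0.22836621
kappa = s_max/s_min = sqrt(14.82853379/0.22836621) = 8.0581

8.0581


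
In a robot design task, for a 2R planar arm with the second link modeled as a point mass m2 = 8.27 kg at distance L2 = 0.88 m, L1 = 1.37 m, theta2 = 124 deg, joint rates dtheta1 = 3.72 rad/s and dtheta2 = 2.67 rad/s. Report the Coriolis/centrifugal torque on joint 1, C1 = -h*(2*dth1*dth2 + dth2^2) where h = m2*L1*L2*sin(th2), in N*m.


h = m2*L1*L2*sin(th2) = 8.27*1.37*0.88*sin(124 deg) = 8.265763
C1 = -h*(2*3.72*2.67 + 2.67^2) = -8.265763*26.9937 = -223.1235

-223.1235 N*m


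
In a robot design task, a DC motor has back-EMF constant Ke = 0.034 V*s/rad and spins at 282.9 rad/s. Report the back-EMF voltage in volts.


V_emf = Ke * omega = 0.034*282.9 = 9.6186

9.6186 V


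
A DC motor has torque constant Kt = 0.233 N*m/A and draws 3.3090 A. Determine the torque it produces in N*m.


tau = Kt * I = 0.233*3.3090 = 0.7710

0.7710 N*m


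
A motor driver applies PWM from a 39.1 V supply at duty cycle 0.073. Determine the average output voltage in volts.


V_avg = V_supply * D = 39.1*0.073 = 2.8543

2.8543 V


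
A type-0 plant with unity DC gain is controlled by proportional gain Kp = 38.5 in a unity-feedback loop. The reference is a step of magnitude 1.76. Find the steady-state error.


e_ss = R/(1 + Kp) = 1.76/(1 + 38.5) = 1.76/39.5000 = 0.0446

0.0446


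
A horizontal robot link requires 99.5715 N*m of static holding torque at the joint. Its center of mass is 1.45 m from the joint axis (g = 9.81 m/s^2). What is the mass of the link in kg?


m = tau / (g*L) = 99.5715 / (9.81 * 1.45) = 7.0000

7.0000 kg


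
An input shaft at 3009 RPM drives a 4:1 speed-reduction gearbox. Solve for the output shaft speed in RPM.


omega_out = omega_in / N = 3009 / 4 = 752.2500

752.2500 RPM


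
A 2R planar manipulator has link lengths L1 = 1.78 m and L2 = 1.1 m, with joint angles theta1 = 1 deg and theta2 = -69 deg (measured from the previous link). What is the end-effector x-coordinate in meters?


x = L1*cos(th1) + L2*cos(th1+th2) = 1.78*cos(1 deg) + 1.1*cos(-68 deg) = 2.1918

2.1918 m


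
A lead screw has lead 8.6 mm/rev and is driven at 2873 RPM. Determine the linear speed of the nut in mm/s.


v = lead * (RPM/60) = 8.6*2873/60 = 411.7967

411.7967 mm/s


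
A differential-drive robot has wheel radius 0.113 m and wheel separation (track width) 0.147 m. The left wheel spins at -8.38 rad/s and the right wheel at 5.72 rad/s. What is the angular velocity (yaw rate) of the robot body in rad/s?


omega = r*(wR - wL)/L = 0.113*(5.72 - (-8.38))/0.147 = 10.8388

10.8388 rad/s


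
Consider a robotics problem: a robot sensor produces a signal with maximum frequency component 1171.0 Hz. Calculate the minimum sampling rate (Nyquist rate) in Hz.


f_s,min = 2*f_max = 2*1171.0 = 2342.0000

2342.0000 Hz


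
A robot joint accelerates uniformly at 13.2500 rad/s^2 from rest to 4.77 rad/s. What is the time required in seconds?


t = delta_omega / alpha = 4.77 / 13.2500 = 0.3600

0.3600 s


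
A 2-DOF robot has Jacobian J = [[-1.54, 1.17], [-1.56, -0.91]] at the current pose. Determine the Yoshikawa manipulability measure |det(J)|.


det(J) = -1.54*-0.91 - (1.17)*(-1.56) = 3.2266
|det(J)| = 3.2266

3.2266


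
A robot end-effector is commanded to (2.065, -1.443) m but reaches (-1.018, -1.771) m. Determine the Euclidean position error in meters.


dx = -1.018 - (2.065) = -3.0830, dy = -1.771 - (-1.443) = -0.3280
err = sqrt(9.504889 + 0.107584) = 3.1004

3.1004 m


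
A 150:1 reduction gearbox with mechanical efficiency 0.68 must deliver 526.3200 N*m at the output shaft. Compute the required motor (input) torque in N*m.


tau_in = tau_out / (N * eta) = 526.3200 / (150 * 0.68) = 5.1600

5.1600 N*m


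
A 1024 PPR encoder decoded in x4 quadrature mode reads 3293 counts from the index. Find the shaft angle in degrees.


angle = counts * 360 / (PPR*4) = 3293 * 360 / 4096 = 289.4238

289.4238 degrees


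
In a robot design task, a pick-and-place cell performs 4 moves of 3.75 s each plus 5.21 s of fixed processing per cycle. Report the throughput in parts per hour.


T_cycle = 4*3.75 + 5.21 = 20.2100 s
rate = 3600/T = 178.1296

178.1296 parts/hour


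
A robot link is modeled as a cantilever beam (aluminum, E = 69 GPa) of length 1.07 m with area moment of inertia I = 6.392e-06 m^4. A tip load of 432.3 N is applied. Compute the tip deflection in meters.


delta = F*L^3/(3*E*I) = 432.3*1.07^3/(3*6.900e+10*6.392e-06)
      = 529.5860889/1323144 = 4.0025e-04

4.0025e-04 m


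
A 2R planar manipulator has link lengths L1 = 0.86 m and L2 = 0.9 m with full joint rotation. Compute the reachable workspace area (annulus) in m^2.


r_max = L1 + L2 = 1.7600, r_min = |L1 - L2| = 0.0400
A = pi*(r_max^2 - r_min^2) = pi*(3.0976 - 0.0016) = 9.7264

9.7264 m^2
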